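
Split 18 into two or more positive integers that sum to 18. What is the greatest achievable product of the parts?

Define g[k] = max over 1≤i<k of i · max(k−i, g[k−i]); the inner max lets the remainder stay uncut if that's better.
g[2] = 1·max(1,0) = 1·1 = 1
g[3] = max(1·2, 2·1) = 2
g[4] = max(1·3, 2·2, 3·1) = 4
g[5] = max(1·4, 2·3, 3·2, 4·1) = 6
g[6] = max(1·6, 2·4, 3·3, 4·2, 5·1) = 9
g[7] = max(1·9, 2·6, 3·4, 4·3, 5·2, 6·1) = 12
g[8] = max(1·12, 2·9, 3·6, …, 6·2, 7·1) = 18
g[9] = max(1·18, 2·12, 3·9, …, 7·2, 8·1) = 27
g[10] = max(1·27, 2·18, 3·12, …, 8·2, 9·1) = 36
g[11] = max(1·36, 2·27, 3·18, …, 9·2, 10·1) = 54
g[12] = max(1·54, 2·36, 3·27, …, 10·2, 11·1) = 81
g[13] = max(1·81, 2·54, 3·36, …, 11·2, 12·1) = 108
g[14] = max(1·108, 2·81, 3·54, …, 12·2, 13·1) = 162
g[15] = max(1·162, 2·108, 3·81, …, 13·2, 14·1) = 243
g[16] = max(1·243, 2·162, 3·108, …, 14·2, 15·1) = 324
g[17] = max(1·324, 2·243, 3·162, …, 15·2, 16·1) = 486
g[18] = max(1·486, 2·324, 3·243, …, 16·2, 17·1) = 729
One optimal split: 3 + 3 + 3 + 3 + 3 + 3; product 3·3·3·3·3·3 = 729.

729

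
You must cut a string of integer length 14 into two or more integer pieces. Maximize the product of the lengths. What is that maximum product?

162

Let prod[k] be the best product for length k (with at least one cut). For each first piece i, the rest contributes max(k−i, prod[k−i]).
prod[2] = 1·max(1,0) = 1·1 = 1
prod[3] = 1·max(2,1) = 1·2 = 2
prod[4] = 2·max(2,1) = 2·2 = 4
prod[5] = 2·max(3,2) = 2·3 = 6
prod[6] = 3·max(3,2) = 3·3 = 9
prod[7] = 2·max(5,6) = 2·6 = 12
prod[8] = 2·max(6,9) = 2·9 = 18
prod[9] = 3·max(6,9) = 3·9 = 27
prod[10] = 2·max(8,18) = 2·18 = 36
prod[11] = 2·max(9,27) = 2·27 = 54
prod[12] = 3·max(9,27) = 3·27 = 81
prod[13] = 2·max(11,54) = 2·54 = 108
prod[14] = 2·max(12,81) = 2·81 = 162
One optimal split: 3 + 3 + 3 + 3 + 2; product 3·3·3·3·2 = 162.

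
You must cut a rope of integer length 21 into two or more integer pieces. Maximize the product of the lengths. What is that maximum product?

Define P[k] = max over 1≤i<k of i · max(k−i, P[k−i]); the inner max lets the remainder stay uncut if that's better.
P[2] = 1×max(1,0) = 1×1 = 1
P[3] = 1×max(2,1) = 1×2 = 2
P[4] = 2×max(2,1) = 2×2 = 4
P[5] = 2×max(3,2) = 2×3 = 6
P[6] = 3×max(3,2) = 3×3 = 9
P[7] = 2×max(5,6) = 2×6 = 12
P[8] = 2×max(6,9) = 2×9 = 18
P[9] = 3×max(6,9) = 3×9 = 27
P[10] = 2×max(8,18) = 2×18 = 36
P[11] = 2×max(9,27) = 2×27 = 54
P[12] = 3×max(9,27) = 3×27 = 81
P[13] = 2×max(11,54) = 2×54 = 108
P[14] = 2×max(12,81) = 2×81 = 162
P[15] = 3×max(12,81) = 3×81 = 243
P[16] = 2×max(14,162) = 2×162 = 324
P[17] = 2×max(15,243) = 2×243 = 486
P[18] = 3×max(15,243) = 3×243 = 729
P[19] = 2×max(17,486) = 2×486 = 972
P[20] = 2×max(18,729) = 2×729 = 1458
P[21] = 3×max(18,729) = 3×729 = 2187
One optimal split: 3 + 3 + 3 + 3 + 3 + 3 + 3; product 3×3×3×3×3×3×3 = 2187.

2187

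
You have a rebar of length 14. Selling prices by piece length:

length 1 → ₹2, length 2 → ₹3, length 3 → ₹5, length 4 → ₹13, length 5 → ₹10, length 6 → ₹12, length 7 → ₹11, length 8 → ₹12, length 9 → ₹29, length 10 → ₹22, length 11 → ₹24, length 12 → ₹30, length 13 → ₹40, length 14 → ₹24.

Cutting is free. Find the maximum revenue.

44

Let best[k] be the best obtainable value from length k. For each k, try every first piece i and keep the best of price[i] + best[k−i].
best[1] = 2
best[2] = max(2+2, 3+0) = 4
best[3] = max(2+4, 3+2, 5+0) = 6
best[4] = max(2+6, 3+4, 5+2, 13+0) = 13
best[5] = max(2+13, 3+6, 5+4, 13+2, 10+0) = 15
best[6] = max(2+15, 3+13, 5+6, 13+4, 10+2, 12+0) = 17
best[7] = max(2+17, 3+15, 5+13, …, 12+2, 11+0) = 19
best[8] = max(2+19, 3+17, 5+15, …, 11+2, 12+0) = 26
best[9] = max(2+26, 3+19, 5+17, …, 12+2, 29+0) = 29
best[10] = max(2+29, 3+26, 5+19, …, 29+2, 22+0) = 31
best[11] = max(2+31, 3+29, 5+26, …, 22+2, 24+0) = 33
best[12] = max(2+33, 3+31, 5+29, …, 24+2, 30+0) = 39
best[13] = max(2+39, 3+33, 5+31, …, 30+2, 40+0) = 42
best[14] = max(2+42, 3+39, 5+33, …, 40+2, 24+0) = 44
One optimal cutting: 9 + 4 + 1 → ₹29 + ₹13 + ₹2 = ₹44.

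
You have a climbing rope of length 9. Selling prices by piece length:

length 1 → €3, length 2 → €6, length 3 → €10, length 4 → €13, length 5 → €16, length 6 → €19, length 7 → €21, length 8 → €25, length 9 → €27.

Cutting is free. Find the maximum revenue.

Let R[k] be the best obtainable value from length k. For each k, try every first piece i and keep the best of price[i] + R[k−i].
R[1] = 3
R[2] = max(3+3, 6+0) = 6
R[3] = max(3+6, 6+3, 10+0) = 10
R[4] = max(3+10, 6+6, 10+3, 13+0) = 13
R[5] = max(3+13, 6+10, 10+6, 13+3, 16+0) = 16
R[6] = max(3+16, 6+13, 10+10, 13+6, 16+3, 19+0) = 20
R[7] = max(3+20, 6+16, 10+13, …, 19+3, 21+0) = 23
R[8] = max(3+23, 6+20, 10+16, …, 21+3, 25+0) = 26
R[9] = max(3+26, 6+23, 10+20, …, 25+3, 27+0) = 30
One optimal cutting: 3 + 3 + 3 → €10 + €10 + €10 = €30.

30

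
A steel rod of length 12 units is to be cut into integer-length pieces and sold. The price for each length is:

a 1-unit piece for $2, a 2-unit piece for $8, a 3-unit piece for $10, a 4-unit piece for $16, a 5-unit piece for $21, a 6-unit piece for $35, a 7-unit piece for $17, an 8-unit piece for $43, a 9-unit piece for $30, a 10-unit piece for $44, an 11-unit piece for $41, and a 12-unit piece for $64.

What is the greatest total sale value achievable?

Build R[k] bottom-up: R[k] = max over allowed piece i of (p[i] + R[k−i]).
R[1] = 2
R[2] = 8
R[3] = 10  (first piece 1, then R[2]=8)
R[4] = 16  (first piece 2, then R[2]=8)
R[5] = 21
R[6] = 35
R[7] = 37  (first piece 1, then R[6]=35)
R[8] = 43  (first piece 2, then R[6]=35)
R[9] = 45  (first piece 1, then R[8]=43)
R[10] = 51  (first piece 2, then R[8]=43)
R[11] = 56  (first piece 5, then R[6]=35)
R[12] = 70  (first piece 6, then R[6]=35)
One optimal cutting: 6 + 6 → $35 + $35 = $70.

70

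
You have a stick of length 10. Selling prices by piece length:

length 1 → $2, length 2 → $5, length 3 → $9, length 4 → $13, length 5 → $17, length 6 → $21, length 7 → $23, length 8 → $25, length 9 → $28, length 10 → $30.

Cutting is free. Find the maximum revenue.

34

Build R[k] bottom-up: R[k] = max over allowed piece i of (p[i] + R[k−i]).
R[1] = 2
R[2] = 5
R[3] = 9
R[4] = 13
R[5] = 17
R[6] = 21
R[7] = 23  (first piece 1, then R[6]=21)
R[8] = 26  (first piece 2, then R[6]=21)
R[9] = 30  (first piece 3, then R[6]=21)
R[10] = 34  (first piece 4, then R[6]=21)
One optimal cutting: 6 + 4 → $21 + $13 = $34.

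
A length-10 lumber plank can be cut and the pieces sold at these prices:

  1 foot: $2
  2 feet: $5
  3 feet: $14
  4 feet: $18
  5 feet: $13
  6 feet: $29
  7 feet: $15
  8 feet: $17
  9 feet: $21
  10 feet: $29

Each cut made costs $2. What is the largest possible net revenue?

Consider every possible first cut. net[k] is the best of p[i]+net[k−i] over all sellable i≤k, charging 2 whenever i<k.
net[1] = 2
net[2] = 5
net[3] = 14
net[4] = 18
net[5] = 18  (first piece 1, then net[4]=18)
net[6] = 29
net[7] = 30  (first piece 3, then net[4]=18)
net[8] = 34  (first piece 4, then net[4]=18)
net[9] = 41  (first piece 3, then net[6]=29)
net[10] = 45  (first piece 4, then net[6]=29)
One optimal plan: pieces 6 + 4 (1 cut) → $47 − $2 = $45.

45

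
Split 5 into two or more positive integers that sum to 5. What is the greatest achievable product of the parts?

Let f[k] be the best product for length k (with at least one cut). For each first piece i, the rest contributes max(k−i, f[k−i]).
f[2] = 1*max(1,0) = 1*1 = 1
f[3] = 1*max(2,1) = 1*2 = 2
f[4] = 2*max(2,1) = 2*2 = 4
f[5] = 2*max(3,2) = 2*3 = 6
One optimal split: 3 + 2; product 3*2 = 6.

6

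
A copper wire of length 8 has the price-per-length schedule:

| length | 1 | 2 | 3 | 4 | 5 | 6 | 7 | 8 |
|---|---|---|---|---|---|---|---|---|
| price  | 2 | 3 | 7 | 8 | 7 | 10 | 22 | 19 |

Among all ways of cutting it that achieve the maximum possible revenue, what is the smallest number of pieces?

2

Build r[k] bottom-up: r[k] = max over allowed piece i of (p[i] + r[k−i]).
r[1] = 2
r[2] = 4  (first piece 1, then r[1]=2)
r[3] = 7
r[4] = 9  (first piece 1, then r[3]=7)
r[5] = 11  (first piece 1, then r[4]=9)
r[6] = 14  (first piece 3, then r[3]=7)
r[7] = 22
r[8] = 24  (first piece 1, then r[7]=22)
Maximum revenue is €24.
Now minimize piece count subject to staying optimal: for each k, pieces[k] = 1 + min over i with p[i]+r[k−i]=r[k] of pieces[k−i].
pieces[5] = 3
pieces[6] = 2
pieces[7] = 1
pieces[8] = 2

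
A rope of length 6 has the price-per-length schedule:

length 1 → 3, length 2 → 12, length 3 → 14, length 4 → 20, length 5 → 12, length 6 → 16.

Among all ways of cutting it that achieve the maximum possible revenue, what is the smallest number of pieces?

Consider every possible first cut. r[k] is the best of p[i]+r[k−i] over all sellable i≤k.
r[1] = 3
r[2] = max(3+3, 12+0) = 12
r[3] = max(3+12, 12+3, 14+0) = 15
r[4] = max(3+15, 12+12, 14+3, 20+0) = 24
r[5] = max(3+24, 12+15, 14+12, 20+3, 12+0) = 27
r[6] = max(3+27, 12+24, 14+15, 20+12, 12+3, 16+0) = 36
Maximum revenue is 36.
Now minimize piece count subject to staying optimal: for each k, pieces[k] = 1 + min over i with p[i]+r[k−i]=r[k] of pieces[k−i].
pieces[3] = 2
pieces[4] = 2
pieces[5] = 3
pieces[6] = 3

3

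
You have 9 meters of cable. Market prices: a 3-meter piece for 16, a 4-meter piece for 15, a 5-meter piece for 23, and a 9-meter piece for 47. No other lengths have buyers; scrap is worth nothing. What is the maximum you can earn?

48

Build f[k] bottom-up: f[k] = max over allowed piece i of (p[i] + f[k−i]).
f[1] = 0
f[2] = 0
f[3] = 16
f[4] = 16
f[5] = 23
f[6] = 32  (first piece 3, then f[3]=16)
f[7] = 32
f[8] = 39  (first piece 3, then f[5]=23)
f[9] = 48  (first piece 3, then f[6]=32)
One optimal cutting: 3 + 3 + 3 → 48.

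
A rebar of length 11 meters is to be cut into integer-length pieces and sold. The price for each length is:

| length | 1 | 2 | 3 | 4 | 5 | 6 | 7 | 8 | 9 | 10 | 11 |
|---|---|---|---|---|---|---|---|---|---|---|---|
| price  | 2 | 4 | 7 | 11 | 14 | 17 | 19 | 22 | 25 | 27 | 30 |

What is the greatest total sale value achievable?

Let R[k] be the best obtainable value from length k. For each k, try every first piece i and keep the best of price[i] + R[k−i].
R[1] = 2
R[2] = 4  (first piece 1, then R[1]=2)
R[3] = 7
R[4] = 11
R[5] = 14
R[6] = 17
R[7] = 19  (first piece 1, then R[6]=17)
R[8] = 22  (first piece 4, then R[4]=11)
R[9] = 25  (first piece 4, then R[5]=14)
R[10] = 28  (first piece 4, then R[6]=17)
R[11] = 31  (first piece 5, then R[6]=17)
One optimal cutting: 6 + 5 → ₹17 + ₹14 = ₹31.

31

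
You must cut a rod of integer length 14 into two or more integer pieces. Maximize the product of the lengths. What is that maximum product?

Let prod[k] be the best product for length k (with at least one cut). For each first piece i, the rest contributes max(k−i, prod[k−i]).
prod[2] = 1*max(1,0) = 1*1 = 1
prod[3] = 1*max(2,1) = 1*2 = 2
prod[4] = 2*max(2,1) = 2*2 = 4
prod[5] = 2*max(3,2) = 2*3 = 6
prod[6] = 3*max(3,2) = 3*3 = 9
prod[7] = 2*max(5,6) = 2*6 = 12
prod[8] = 2*max(6,9) = 2*9 = 18
prod[9] = 3*max(6,9) = 3*9 = 27
prod[10] = 2*max(8,18) = 2*18 = 36
prod[11] = 2*max(9,27) = 2*27 = 54
prod[12] = 3*max(9,27) = 3*27 = 81
prod[13] = 2*max(11,54) = 2*54 = 108
prod[14] = 2*max(12,81) = 2*81 = 162
One optimal split: 3 + 3 + 3 + 3 + 2; product 3*3*3*3*2 = 162.

162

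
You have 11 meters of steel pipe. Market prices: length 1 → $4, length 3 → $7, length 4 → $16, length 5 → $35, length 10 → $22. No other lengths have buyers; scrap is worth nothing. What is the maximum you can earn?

Consider every possible first cut. f[k] is the best of p[i]+f[k−i] over all sellable i≤k.
f[1] = 4
f[2] = 8  (first piece 1, then f[1]=4)
f[3] = max(4+8, 7+0) = 12
f[4] = max(4+12, 7+4, 16+0) = 16
f[5] = max(4+16, 7+8, 16+4, 35+0) = 35
f[6] = max(4+35, 7+12, 16+8, 35+4) = 39
f[7] = max(4+39, 7+16, 16+12, 35+8) = 43
f[8] = max(4+43, 7+35, 16+16, 35+12) = 47
f[9] = max(4+47, 7+39, 16+35, 35+16) = 51
f[10] = max(4+51, 7+43, 16+39, 35+35, 22+0) = 70
f[11] = max(4+70, 7+47, 16+43, 35+39, 22+4) = 74
One optimal cutting: 5 + 5 + 1 → $74.

74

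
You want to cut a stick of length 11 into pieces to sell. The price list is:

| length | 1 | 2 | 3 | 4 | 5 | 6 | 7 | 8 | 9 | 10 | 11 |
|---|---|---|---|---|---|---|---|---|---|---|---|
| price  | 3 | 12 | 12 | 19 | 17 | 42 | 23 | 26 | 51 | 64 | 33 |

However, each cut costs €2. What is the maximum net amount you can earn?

Consider every possible first cut. v[k] is the best of p[i]+v[k−i] over all sellable i≤k, charging 2 whenever i<k.
v[1] = 3
v[2] = 12
v[3] = 13  (first piece 1, then v[2]=12)
v[4] = 22  (first piece 2, then v[2]=12)
v[5] = 23  (first piece 1, then v[4]=22)
v[6] = 42
v[7] = 43  (first piece 1, then v[6]=42)
v[8] = 52  (first piece 2, then v[6]=42)
v[9] = 53  (first piece 1, then v[8]=52)
v[10] = 64
v[11] = 65  (first piece 1, then v[10]=64)
One optimal plan: pieces 10 + 1 (1 cut) → €67 − €2 = €65.

65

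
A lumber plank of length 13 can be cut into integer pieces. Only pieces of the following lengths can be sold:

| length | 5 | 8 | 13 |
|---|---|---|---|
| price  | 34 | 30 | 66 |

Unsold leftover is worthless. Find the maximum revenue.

Build best[k] bottom-up: best[k] = max over allowed piece i of (p[i] + best[k−i]).
best[1] = 0
best[2] = 0
best[3] = 0
best[4] = 0
best[5] = 34
best[6] = 34
best[7] = 34
best[8] = max(34+0, 30+0) = 34
best[9] = max(34+0, 30+0) = 34
best[10] = max(34+34, 30+0) = 68
best[11] = max(34+34, 30+0) = 68
best[12] = max(34+34, 30+0) = 68
best[13] = max(34+34, 30+34, 66+0) = 68
One optimal cutting: pieces 5 + 5 with 3 feet of scrap → $68.

68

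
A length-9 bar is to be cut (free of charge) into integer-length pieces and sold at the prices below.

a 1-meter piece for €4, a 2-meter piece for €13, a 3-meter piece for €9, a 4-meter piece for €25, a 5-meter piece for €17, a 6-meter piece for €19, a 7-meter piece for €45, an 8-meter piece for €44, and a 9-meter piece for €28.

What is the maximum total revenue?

58

Consider every possible first cut. R[k] is the best of p[i]+R[k−i] over all sellable i≤k.
R[1] = 4
R[2] = max(4+4, 13+0) = 13
R[3] = max(4+13, 13+4, 9+0) = 17
R[4] = max(4+17, 13+13, 9+4, 25+0) = 26
R[5] = max(4+26, 13+17, 9+13, 25+4, 17+0) = 30
R[6] = max(4+30, 13+26, 9+17, 25+13, 17+4, 19+0) = 39
R[7] = max(4+39, 13+30, 9+26, …, 19+4, 45+0) = 45
R[8] = max(4+45, 13+39, 9+30, …, 45+4, 44+0) = 52
R[9] = max(4+52, 13+45, 9+39, …, 44+4, 28+0) = 58
One optimal cutting: 7 + 2 → €45 + €13 = €58.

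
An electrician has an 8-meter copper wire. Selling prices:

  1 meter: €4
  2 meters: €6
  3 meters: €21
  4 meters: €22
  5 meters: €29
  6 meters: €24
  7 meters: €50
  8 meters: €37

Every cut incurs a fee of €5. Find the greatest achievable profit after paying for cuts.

Consider every possible first cut. net[k] is the best of p[i]+net[k−i] over all sellable i≤k, charging 5 whenever i<k.
net[1] = 4
net[2] = max(4+4-5, 6+0) = 6
net[3] = max(4+6-5, 6+4-5, 21+0) = 21
net[4] = max(4+21-5, 6+6-5, 21+4-5, 22+0) = 22
net[5] = max(4+22-5, 6+21-5, 21+6-5, 22+4-5, 29+0) = 29
net[6] = max(4+29-5, 6+22-5, 21+21-5, 22+6-5, 29+4-5, 24+0) = 37
net[7] = max(4+37-5, 6+29-5, 21+22-5, …, 24+4-5, 50+0) = 50
net[8] = max(4+50-5, 6+37-5, 21+29-5, …, 50+4-5, 37+0) = 49
One optimal plan: pieces 7 + 1 (1 cut) → €54 − €5 = €49.

49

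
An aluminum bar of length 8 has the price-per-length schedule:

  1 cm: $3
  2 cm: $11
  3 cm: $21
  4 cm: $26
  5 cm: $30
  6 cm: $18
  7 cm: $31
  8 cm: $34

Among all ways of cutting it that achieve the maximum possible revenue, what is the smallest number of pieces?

3

Let r[k] be the best obtainable value from length k. For each k, try every first piece i and keep the best of price[i] + r[k−i].
r[1] = 3
r[2] = max(3+3, 11+0) = 11
r[3] = max(3+11, 11+3, 21+0) = 21
r[4] = max(3+21, 11+11, 21+3, 26+0) = 26
r[5] = max(3+26, 11+21, 21+11, 26+3, 30+0) = 32
r[6] = max(3+32, 11+26, 21+21, 26+11, 30+3, 18+0) = 42
r[7] = max(3+42, 11+32, 21+26, …, 18+3, 31+0) = 47
r[8] = max(3+47, 11+42, 21+32, …, 31+3, 34+0) = 53
Maximum revenue is $53.
Now minimize piece count subject to staying optimal: for each k, pieces[k] = 1 + min over i with p[i]+r[k−i]=r[k] of pieces[k−i].
pieces[5] = 2
pieces[6] = 2
pieces[7] = 2
pieces[8] = 3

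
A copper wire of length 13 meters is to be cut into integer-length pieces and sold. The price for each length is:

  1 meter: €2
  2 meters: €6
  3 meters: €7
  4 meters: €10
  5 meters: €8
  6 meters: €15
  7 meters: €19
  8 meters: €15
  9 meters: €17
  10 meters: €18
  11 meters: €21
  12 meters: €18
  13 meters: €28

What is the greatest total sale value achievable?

38

Build best[k] bottom-up: best[k] = max over allowed piece i of (p[i] + best[k−i]).
best[1] = 2
best[2] = max(2+2, 6+0) = 6
best[3] = max(2+6, 6+2, 7+0) = 8
best[4] = max(2+8, 6+6, 7+2, 10+0) = 12
best[5] = max(2+12, 6+8, 7+6, 10+2, 8+0) = 14
best[6] = max(2+14, 6+12, 7+8, 10+6, 8+2, 15+0) = 18
best[7] = max(2+18, 6+14, 7+12, …, 15+2, 19+0) = 20
best[8] = max(2+20, 6+18, 7+14, …, 19+2, 15+0) = 24
best[9] = max(2+24, 6+20, 7+18, …, 15+2, 17+0) = 26
best[10] = max(2+26, 6+24, 7+20, …, 17+2, 18+0) = 30
best[11] = max(2+30, 6+26, 7+24, …, 18+2, 21+0) = 32
best[12] = max(2+32, 6+30, 7+26, …, 21+2, 18+0) = 36
best[13] = max(2+36, 6+32, 7+30, …, 18+2, 28+0) = 38
One optimal cutting: 2 + 2 + 2 + 2 + 2 + 2 + 1 → €6 + €6 + €6 + €6 + €6 + €6 + €2 = €38.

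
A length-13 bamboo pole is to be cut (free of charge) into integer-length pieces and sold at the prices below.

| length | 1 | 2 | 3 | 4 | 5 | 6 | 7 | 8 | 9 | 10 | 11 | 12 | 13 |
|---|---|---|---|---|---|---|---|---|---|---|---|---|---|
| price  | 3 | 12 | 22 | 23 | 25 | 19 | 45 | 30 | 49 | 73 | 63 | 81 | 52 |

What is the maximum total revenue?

95

Build r[k] bottom-up: r[k] = max over allowed piece i of (p[i] + r[k−i]).
r[1] = 3
r[2] = 12
r[3] = 22
r[4] = 25  (first piece 1, then r[3]=22)
r[5] = 34  (first piece 2, then r[3]=22)
r[6] = 44  (first piece 3, then r[3]=22)
r[7] = 47  (first piece 1, then r[6]=44)
r[8] = 56  (first piece 2, then r[6]=44)
r[9] = 66  (first piece 3, then r[6]=44)
r[10] = 73
r[11] = 78  (first piece 2, then r[9]=66)
r[12] = 88  (first piece 3, then r[9]=66)
r[13] = 95  (first piece 3, then r[10]=73)
One optimal cutting: 10 + 3 → $73 + $22 = $95.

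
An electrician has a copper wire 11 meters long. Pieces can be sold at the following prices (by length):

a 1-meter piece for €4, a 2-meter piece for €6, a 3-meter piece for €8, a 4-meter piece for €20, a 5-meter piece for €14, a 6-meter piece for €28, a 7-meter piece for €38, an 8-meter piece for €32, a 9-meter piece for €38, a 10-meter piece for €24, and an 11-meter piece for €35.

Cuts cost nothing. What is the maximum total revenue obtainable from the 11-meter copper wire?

Build r[k] bottom-up: r[k] = max over allowed piece i of (p[i] + r[k−i]).
r[1] = 4
r[2] = 8  (first piece 1, then r[1]=4)
r[3] = 12  (first piece 1, then r[2]=8)
r[4] = 20
r[5] = 24  (first piece 1, then r[4]=20)
r[6] = 28  (first piece 1, then r[5]=24)
r[7] = 38
r[8] = 42  (first piece 1, then r[7]=38)
r[9] = 46  (first piece 1, then r[8]=42)
r[10] = 50  (first piece 1, then r[9]=46)
r[11] = 58  (first piece 4, then r[7]=38)
One optimal cutting: 7 + 4 → €38 + €20 = €58.

58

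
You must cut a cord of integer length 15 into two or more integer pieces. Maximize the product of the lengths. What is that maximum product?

Fill m[k] for k=2..15: at each k try every first piece i and multiply by the better of (k−i) uncut or m[k−i].
m[2] = 1×max(1,0) = 1×1 = 1
m[3] = max(1×2, 2×1) = 2
m[4] = max(1×3, 2×2, 3×1) = 4
m[5] = max(1×4, 2×3, 3×2, 4×1) = 6
m[6] = max(1×6, 2×4, 3×3, 4×2, 5×1) = 9
m[7] = max(1×9, 2×6, 3×4, 4×3, 5×2, 6×1) = 12
m[8] = max(1×12, 2×9, 3×6, …, 6×2, 7×1) = 18
m[9] = max(1×18, 2×12, 3×9, …, 7×2, 8×1) = 27
m[10] = max(1×27, 2×18, 3×12, …, 8×2, 9×1) = 36
m[11] = max(1×36, 2×27, 3×18, …, 9×2, 10×1) = 54
m[12] = max(1×54, 2×36, 3×27, …, 10×2, 11×1) = 81
m[13] = max(1×81, 2×54, 3×36, …, 11×2, 12×1) = 108
m[14] = max(1×108, 2×81, 3×54, …, 12×2, 13×1) = 162
m[15] = max(1×162, 2×108, 3×81, …, 13×2, 14×1) = 243
One optimal split: 3 + 3 + 3 + 3 + 3; product 3×3×3×3×3 = 243.

243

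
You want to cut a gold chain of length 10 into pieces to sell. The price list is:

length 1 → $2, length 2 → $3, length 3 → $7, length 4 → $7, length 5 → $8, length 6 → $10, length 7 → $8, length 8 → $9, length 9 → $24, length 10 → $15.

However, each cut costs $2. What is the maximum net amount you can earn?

Build r[k] bottom-up: r[k] = max over allowed piece i of (p[i] + r[k−i]) − 2 per cut.
r[1] = 2
r[2] = max(2+2-2, 3+0) = 3
r[3] = max(2+3-2, 3+2-2, 7+0) = 7
r[4] = max(2+7-2, 3+3-2, 7+2-2, 7+0) = 7
r[5] = max(2+7-2, 3+7-2, 7+3-2, 7+2-2, 8+0) = 8
r[6] = max(2+8-2, 3+7-2, 7+7-2, 7+3-2, 8+2-2, 10+0) = 12
r[7] = max(2+12-2, 3+8-2, 7+7-2, …, 10+2-2, 8+0) = 12
r[8] = max(2+12-2, 3+12-2, 7+8-2, …, 8+2-2, 9+0) = 13
r[9] = max(2+13-2, 3+12-2, 7+12-2, …, 9+2-2, 24+0) = 24
r[10] = max(2+24-2, 3+13-2, 7+12-2, …, 24+2-2, 15+0) = 24
One optimal plan: pieces 9 + 1 (1 cut) → $26 − $2 = $24.

24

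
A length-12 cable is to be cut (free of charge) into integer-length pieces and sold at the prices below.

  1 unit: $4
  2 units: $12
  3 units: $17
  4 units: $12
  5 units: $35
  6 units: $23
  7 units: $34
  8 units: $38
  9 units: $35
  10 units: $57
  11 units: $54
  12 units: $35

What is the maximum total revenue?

82

Let best[k] be the best obtainable value from length k. For each k, try every first piece i and keep the best of price[i] + best[k−i].
best[1] = 4
best[2] = max(4+4, 12+0) = 12
best[3] = max(4+12, 12+4, 17+0) = 17
best[4] = max(4+17, 12+12, 17+4, 12+0) = 24
best[5] = max(4+24, 12+17, 17+12, 12+4, 35+0) = 35
best[6] = max(4+35, 12+24, 17+17, 12+12, 35+4, 23+0) = 39
best[7] = max(4+39, 12+35, 17+24, …, 23+4, 34+0) = 47
best[8] = max(4+47, 12+39, 17+35, …, 34+4, 38+0) = 52
best[9] = max(4+52, 12+47, 17+39, …, 38+4, 35+0) = 59
best[10] = max(4+59, 12+52, 17+47, …, 35+4, 57+0) = 70
best[11] = max(4+70, 12+59, 17+52, …, 57+4, 54+0) = 74
best[12] = max(4+74, 12+70, 17+59, …, 54+4, 35+0) = 82
One optimal cutting: 5 + 5 + 2 → $35 + $35 + $12 = $82.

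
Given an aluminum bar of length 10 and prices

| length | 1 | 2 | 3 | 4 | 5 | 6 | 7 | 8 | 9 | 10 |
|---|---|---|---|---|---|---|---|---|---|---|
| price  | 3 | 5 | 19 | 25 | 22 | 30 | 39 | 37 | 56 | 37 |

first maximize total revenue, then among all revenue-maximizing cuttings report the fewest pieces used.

Let r[k] be the best obtainable value from length k. For each k, try every first piece i and keep the best of price[i] + r[k−i].
r[1] = 3
r[2] = 6  (first piece 1, then r[1]=3)
r[3] = 19
r[4] = 25
r[5] = 28  (first piece 1, then r[4]=25)
r[6] = 38  (first piece 3, then r[3]=19)
r[7] = 44  (first piece 3, then r[4]=25)
r[8] = 50  (first piece 4, then r[4]=25)
r[9] = 57  (first piece 3, then r[6]=38)
r[10] = 63  (first piece 3, then r[7]=44)
Maximum revenue is $63.
Now minimize piece count subject to staying optimal: for each k, pieces[k] = 1 + min over i with p[i]+r[k−i]=r[k] of pieces[k−i].
pieces[7] = 2
pieces[8] = 2
pieces[9] = 3
pieces[10] = 3

3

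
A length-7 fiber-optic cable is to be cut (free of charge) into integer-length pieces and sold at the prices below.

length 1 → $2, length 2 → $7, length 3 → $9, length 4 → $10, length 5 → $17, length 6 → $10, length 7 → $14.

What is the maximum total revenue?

24

Let best[k] be the best obtainable value from length k. For each k, try every first piece i and keep the best of price[i] + best[k−i].
best[1] = 2
best[2] = max(2+2, 7+0) = 7
best[3] = max(2+7, 7+2, 9+0) = 9
best[4] = max(2+9, 7+7, 9+2, 10+0) = 14
best[5] = max(2+14, 7+9, 9+7, 10+2, 17+0) = 17
best[6] = max(2+17, 7+14, 9+9, 10+7, 17+2, 10+0) = 21
best[7] = max(2+21, 7+17, 9+14, …, 10+2, 14+0) = 24
One optimal cutting: 5 + 2 → $17 + $7 = $24.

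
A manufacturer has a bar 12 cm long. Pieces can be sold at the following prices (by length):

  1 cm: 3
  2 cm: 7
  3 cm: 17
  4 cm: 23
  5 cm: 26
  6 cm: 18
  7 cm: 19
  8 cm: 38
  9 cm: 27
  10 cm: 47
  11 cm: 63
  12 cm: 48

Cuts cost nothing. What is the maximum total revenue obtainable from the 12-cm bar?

Consider every possible first cut. R[k] is the best of p[i]+R[k−i] over all sellable i≤k.
R[1] = 3
R[2] = 7
R[3] = 17
R[4] = 23
R[5] = 26  (first piece 1, then R[4]=23)
R[6] = 34  (first piece 3, then R[3]=17)
R[7] = 40  (first piece 3, then R[4]=23)
R[8] = 46  (first piece 4, then R[4]=23)
R[9] = 51  (first piece 3, then R[6]=34)
R[10] = 57  (first piece 3, then R[7]=40)
R[11] = 63  (first piece 3, then R[8]=46)
R[12] = 69  (first piece 4, then R[8]=46)
One optimal cutting: 4 + 4 + 4 → 23 + 23 + 23 = 69.

69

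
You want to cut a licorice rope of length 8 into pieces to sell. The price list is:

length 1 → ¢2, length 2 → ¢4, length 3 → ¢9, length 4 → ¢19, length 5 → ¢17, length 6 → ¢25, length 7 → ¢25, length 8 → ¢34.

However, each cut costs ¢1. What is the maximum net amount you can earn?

37

Consider every possible first cut. net[k] is the best of p[i]+net[k−i] over all sellable i≤k, charging 1 whenever i<k.
net[1] = 2
net[2] = max(2+2-1, 4+0) = 4
net[3] = max(2+4-1, 4+2-1, 9+0) = 9
net[4] = max(2+9-1, 4+4-1, 9+2-1, 19+0) = 19
net[5] = max(2+19-1, 4+9-1, 9+4-1, 19+2-1, 17+0) = 20
net[6] = max(2+20-1, 4+19-1, 9+9-1, 19+4-1, 17+2-1, 25+0) = 25
net[7] = max(2+25-1, 4+20-1, 9+19-1, …, 25+2-1, 25+0) = 27
net[8] = max(2+27-1, 4+25-1, 9+20-1, …, 25+2-1, 34+0) = 37
One optimal plan: pieces 4 + 4 (1 cut) → ¢38 − ¢1 = ¢37.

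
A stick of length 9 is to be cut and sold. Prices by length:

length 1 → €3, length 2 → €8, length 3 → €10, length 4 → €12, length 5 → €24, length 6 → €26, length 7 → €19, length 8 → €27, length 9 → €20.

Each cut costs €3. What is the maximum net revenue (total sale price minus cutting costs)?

Build v[k] bottom-up: v[k] = max over allowed piece i of (p[i] + v[k−i]) − 3 per cut.
v[1] = 3
v[2] = 8
v[3] = 10
v[4] = 13  (first piece 2, then v[2]=8)
v[5] = 24
v[6] = 26
v[7] = 29  (first piece 2, then v[5]=24)
v[8] = 31  (first piece 2, then v[6]=26)
v[9] = 34  (first piece 2, then v[7]=29)
One optimal plan: pieces 5 + 2 + 2 (2 cuts) → €40 − €6 = €34.

34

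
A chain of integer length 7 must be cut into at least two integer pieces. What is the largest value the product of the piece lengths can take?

Define f[k] = max over 1≤i<k of i · max(k−i, f[k−i]); the inner max lets the remainder stay uncut if that's better.
f[2] = 1*max(1,0) = 1*1 = 1
f[3] = 1*max(2,1) = 1*2 = 2
f[4] = 2*max(2,1) = 2*2 = 4
f[5] = 2*max(3,2) = 2*3 = 6
f[6] = 3*max(3,2) = 3*3 = 9
f[7] = 2*max(5,6) = 2*6 = 12
One optimal split: 3 + 2 + 2; product 3*2*2 = 12.

12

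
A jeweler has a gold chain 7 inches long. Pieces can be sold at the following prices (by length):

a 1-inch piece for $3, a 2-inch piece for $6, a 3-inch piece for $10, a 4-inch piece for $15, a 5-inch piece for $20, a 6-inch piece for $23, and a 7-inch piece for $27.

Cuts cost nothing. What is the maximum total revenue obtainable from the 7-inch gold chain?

27

Build v[k] bottom-up: v[k] = max over allowed piece i of (p[i] + v[k−i]).
v[1] = 3
v[2] = 6  (first piece 1, then v[1]=3)
v[3] = 10
v[4] = 15
v[5] = 20
v[6] = 23  (first piece 1, then v[5]=20)
v[7] = 27
Best is to sell the whole 7-inch piece uncut for $27.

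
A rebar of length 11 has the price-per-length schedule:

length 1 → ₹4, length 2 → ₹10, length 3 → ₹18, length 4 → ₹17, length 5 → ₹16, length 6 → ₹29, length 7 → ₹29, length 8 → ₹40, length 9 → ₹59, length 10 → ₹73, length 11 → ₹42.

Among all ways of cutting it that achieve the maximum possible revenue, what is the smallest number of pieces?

2

Build r[k] bottom-up: r[k] = max over allowed piece i of (p[i] + r[k−i]).
r[1] = 4
r[2] = max(4+4, 10+0) = 10
r[3] = max(4+10, 10+4, 18+0) = 18
r[4] = max(4+18, 10+10, 18+4, 17+0) = 22
r[5] = max(4+22, 10+18, 18+10, 17+4, 16+0) = 28
r[6] = max(4+28, 10+22, 18+18, 17+10, 16+4, 29+0) = 36
r[7] = max(4+36, 10+28, 18+22, …, 29+4, 29+0) = 40
r[8] = max(4+40, 10+36, 18+28, …, 29+4, 40+0) = 46
r[9] = max(4+46, 10+40, 18+36, …, 40+4, 59+0) = 59
r[10] = max(4+59, 10+46, 18+40, …, 59+4, 73+0) = 73
r[11] = max(4+73, 10+59, 18+46, …, 73+4, 42+0) = 77
Maximum revenue is ₹77.
Now minimize piece count subject to staying optimal: for each k, pieces[k] = 1 + min over i with p[i]+r[k−i]=r[k] of pieces[k−i].
pieces[8] = 3
pieces[9] = 1
pieces[10] = 1
pieces[11] = 2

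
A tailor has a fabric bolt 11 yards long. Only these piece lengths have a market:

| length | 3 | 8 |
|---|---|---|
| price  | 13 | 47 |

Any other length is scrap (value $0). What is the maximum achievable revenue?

Consider every possible first cut. best[k] is the best of p[i]+best[k−i] over all sellable i≤k.
best[1] = 0
best[2] = 0
best[3] = 13
best[4] = 13
best[5] = 13
best[6] = 26  (first piece 3, then best[3]=13)
best[7] = 26
best[8] = max(13+13, 47+0) = 47
best[9] = max(13+26, 47+0) = 47
best[10] = max(13+26, 47+0) = 47
best[11] = max(13+47, 47+13) = 60
One optimal cutting: 8 + 3 → $60.

60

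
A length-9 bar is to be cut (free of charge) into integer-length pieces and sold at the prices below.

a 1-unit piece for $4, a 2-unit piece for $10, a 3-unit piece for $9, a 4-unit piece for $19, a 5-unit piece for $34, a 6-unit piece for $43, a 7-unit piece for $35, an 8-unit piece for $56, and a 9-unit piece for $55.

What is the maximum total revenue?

60

Let v[k] be the best obtainable value from length k. For each k, try every first piece i and keep the best of price[i] + v[k−i].
v[1] = 4
v[2] = 10
v[3] = 14  (first piece 1, then v[2]=10)
v[4] = 20  (first piece 2, then v[2]=10)
v[5] = 34
v[6] = 43
v[7] = 47  (first piece 1, then v[6]=43)
v[8] = 56
v[9] = 60  (first piece 1, then v[8]=56)
One optimal cutting: 8 + 1 → $56 + $4 = $60.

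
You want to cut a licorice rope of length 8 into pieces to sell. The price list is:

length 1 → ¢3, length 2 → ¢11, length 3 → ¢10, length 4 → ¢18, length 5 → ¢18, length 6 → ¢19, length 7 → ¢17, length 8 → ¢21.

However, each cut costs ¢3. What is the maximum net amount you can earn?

Consider every possible first cut. v[k] is the best of p[i]+v[k−i] over all sellable i≤k, charging 3 whenever i<k.
v[1] = 3
v[2] = 11
v[3] = 11  (first piece 1, then v[2]=11)
v[4] = 19  (first piece 2, then v[2]=11)
v[5] = 19  (first piece 1, then v[4]=19)
v[6] = 27  (first piece 2, then v[4]=19)
v[7] = 27  (first piece 1, then v[6]=27)
v[8] = 35  (first piece 2, then v[6]=27)
One optimal plan: pieces 2 + 2 + 2 + 2 (3 cuts) → ¢44 − ¢9 = ¢35.

35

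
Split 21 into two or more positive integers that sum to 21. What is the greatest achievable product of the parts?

2187

Fill f[k] for k=2..21: at each k try every first piece i and multiply by the better of (k−i) uncut or f[k−i].
Small cases: f[2]=1, f[3]=2, f[4]=4, f[5]=6, f[6]=9, f[7]=12, f[8]=18, f[9]=27, f[10]=36, f[11]=54, f[12]=81, f[13]=108.
f[14] = max(1*108, 2*81, 3*54, …, 12*2, 13*1) = 162
f[15] = max(1*162, 2*108, 3*81, …, 13*2, 14*1) = 243
f[16] = max(1*243, 2*162, 3*108, …, 14*2, 15*1) = 324
f[17] = max(1*324, 2*243, 3*162, …, 15*2, 16*1) = 486
f[18] = max(1*486, 2*324, 3*243, …, 16*2, 17*1) = 729
f[19] = max(1*729, 2*486, 3*324, …, 17*2, 18*1) = 972
f[20] = max(1*972, 2*729, 3*486, …, 18*2, 19*1) = 1458
f[21] = max(1*1458, 2*972, 3*729, …, 19*2, 20*1) = 2187
One optimal split: 3 + 3 + 3 + 3 + 3 + 3 + 3; product 3*3*3*3*3*3*3 = 2187.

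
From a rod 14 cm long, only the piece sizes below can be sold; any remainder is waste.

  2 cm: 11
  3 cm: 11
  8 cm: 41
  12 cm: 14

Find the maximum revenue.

77

Build r[k] bottom-up: r[k] = max over allowed piece i of (p[i] + r[k−i]).
r[1] = 0
r[2] = 11
r[3] = max(11+0, 11+0) = 11
r[4] = max(11+11, 11+0) = 22
r[5] = max(11+11, 11+11) = 22
r[6] = max(11+22, 11+11) = 33
r[7] = max(11+22, 11+22) = 33
r[8] = max(11+33, 11+22, 41+0) = 44
r[9] = max(11+33, 11+33, 41+0) = 44
r[10] = max(11+44, 11+33, 41+11) = 55
r[11] = max(11+44, 11+44, 41+11) = 55
r[12] = max(11+55, 11+44, 41+22, 14+0) = 66
r[13] = max(11+55, 11+55, 41+22, 14+0) = 66
r[14] = max(11+66, 11+55, 41+33, 14+11) = 77
One optimal cutting: 2 + 2 + 2 + 2 + 2 + 2 + 2 → 77.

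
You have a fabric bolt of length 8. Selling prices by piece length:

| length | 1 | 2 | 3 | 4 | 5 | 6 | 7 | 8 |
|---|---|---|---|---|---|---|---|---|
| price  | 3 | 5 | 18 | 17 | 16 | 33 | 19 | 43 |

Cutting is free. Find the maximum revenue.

Build best[k] bottom-up: best[k] = max over allowed piece i of (p[i] + best[k−i]).
best[1] = 3
best[2] = max(3+3, 5+0) = 6
best[3] = max(3+6, 5+3, 18+0) = 18
best[4] = max(3+18, 5+6, 18+3, 17+0) = 21
best[5] = max(3+21, 5+18, 18+6, 17+3, 16+0) = 24
best[6] = max(3+24, 5+21, 18+18, 17+6, 16+3, 33+0) = 36
best[7] = max(3+36, 5+24, 18+21, …, 33+3, 19+0) = 39
best[8] = max(3+39, 5+36, 18+24, …, 19+3, 43+0) = 43
Best is to sell the whole 8-yard piece uncut for $43.

43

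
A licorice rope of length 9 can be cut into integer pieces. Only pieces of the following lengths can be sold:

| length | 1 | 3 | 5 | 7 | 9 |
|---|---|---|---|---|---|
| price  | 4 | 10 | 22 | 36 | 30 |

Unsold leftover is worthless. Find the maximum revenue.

44

Let f[k] be the best obtainable value from length k. For each k, try every first piece i and keep the best of price[i] + f[k−i].
f[1] = 4
f[2] = 8  (first piece 1, then f[1]=4)
f[3] = max(4+8, 10+0) = 12
f[4] = max(4+12, 10+4) = 16
f[5] = max(4+16, 10+8, 22+0) = 22
f[6] = max(4+22, 10+12, 22+4) = 26
f[7] = max(4+26, 10+16, 22+8, 36+0) = 36
f[8] = max(4+36, 10+22, 22+12, 36+4) = 40
f[9] = max(4+40, 10+26, 22+16, 36+8, 30+0) = 44
One optimal cutting: 7 + 1 + 1 → ¢44.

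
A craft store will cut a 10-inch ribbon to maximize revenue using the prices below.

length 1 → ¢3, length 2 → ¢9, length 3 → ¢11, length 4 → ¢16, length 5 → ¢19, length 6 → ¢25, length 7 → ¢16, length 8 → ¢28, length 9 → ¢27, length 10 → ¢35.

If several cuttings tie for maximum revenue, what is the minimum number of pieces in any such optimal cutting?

5

Build r[k] bottom-up: r[k] = max over allowed piece i of (p[i] + r[k−i]).
r[1] = 3
r[2] = 9
r[3] = 12  (first piece 1, then r[2]=9)
r[4] = 18  (first piece 2, then r[2]=9)
r[5] = 21  (first piece 1, then r[4]=18)
r[6] = 27  (first piece 2, then r[4]=18)
r[7] = 30  (first piece 1, then r[6]=27)
r[8] = 36  (first piece 2, then r[6]=27)
r[9] = 39  (first piece 1, then r[8]=36)
r[10] = 45  (first piece 2, then r[8]=36)
Maximum revenue is ¢45.
Now minimize piece count subject to staying optimal: for each k, pieces[k] = 1 + min over i with p[i]+r[k−i]=r[k] of pieces[k−i].
pieces[7] = 4
pieces[8] = 4
pieces[9] = 5
pieces[10] = 5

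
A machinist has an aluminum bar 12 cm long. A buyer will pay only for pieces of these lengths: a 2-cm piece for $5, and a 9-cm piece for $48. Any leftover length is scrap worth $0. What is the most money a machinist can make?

Let f[k] be the best obtainable value from length k. For each k, try every first piece i and keep the best of price[i] + f[k−i].
f[1] = 0
f[2] = 5
f[3] = 5
f[4] = 10  (first piece 2, then f[2]=5)
f[5] = 10
f[6] = 15  (first piece 2, then f[4]=10)
f[7] = 15
f[8] = 20  (first piece 2, then f[6]=15)
f[9] = max(5+15, 48+0) = 48
f[10] = max(5+20, 48+0) = 48
f[11] = max(5+48, 48+5) = 53
f[12] = max(5+48, 48+5) = 53
One optimal cutting: pieces 9 + 2 with 1 cm of scrap → $53.

53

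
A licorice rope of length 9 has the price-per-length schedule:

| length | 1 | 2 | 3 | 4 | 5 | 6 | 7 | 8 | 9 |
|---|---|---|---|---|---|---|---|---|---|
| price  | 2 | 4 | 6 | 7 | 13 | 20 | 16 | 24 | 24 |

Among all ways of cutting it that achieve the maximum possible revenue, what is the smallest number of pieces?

Consider every possible first cut. r[k] is the best of p[i]+r[k−i] over all sellable i≤k.
r[1] = 2
r[2] = 4  (first piece 1, then r[1]=2)
r[3] = 6  (first piece 1, then r[2]=4)
r[4] = 8  (first piece 1, then r[3]=6)
r[5] = 13
r[6] = 20
r[7] = 22  (first piece 1, then r[6]=20)
r[8] = 24  (first piece 1, then r[7]=22)
r[9] = 26  (first piece 1, then r[8]=24)
Maximum revenue is ¢26.
Now minimize piece count subject to staying optimal: for each k, pieces[k] = 1 + min over i with p[i]+r[k−i]=r[k] of pieces[k−i].
pieces[6] = 1
pieces[7] = 2
pieces[8] = 1
pieces[9] = 2

2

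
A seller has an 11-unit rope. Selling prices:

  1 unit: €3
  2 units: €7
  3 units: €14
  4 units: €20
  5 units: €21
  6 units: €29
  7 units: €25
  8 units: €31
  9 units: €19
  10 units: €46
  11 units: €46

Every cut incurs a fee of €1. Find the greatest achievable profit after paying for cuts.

52

Let r[k] be the best obtainable value from length k. For each k, try every first piece i and keep the best of price[i] + r[k−i] minus the 1 cut fee when i<k.
r[1] = 3
r[2] = max(3+3-1, 7+0) = 7
r[3] = max(3+7-1, 7+3-1, 14+0) = 14
r[4] = max(3+14-1, 7+7-1, 14+3-1, 20+0) = 20
r[5] = max(3+20-1, 7+14-1, 14+7-1, 20+3-1, 21+0) = 22
r[6] = max(3+22-1, 7+20-1, 14+14-1, 20+7-1, 21+3-1, 29+0) = 29
r[7] = max(3+29-1, 7+22-1, 14+20-1, …, 29+3-1, 25+0) = 33
r[8] = max(3+33-1, 7+29-1, 14+22-1, …, 25+3-1, 31+0) = 39
r[9] = max(3+39-1, 7+33-1, 14+29-1, …, 31+3-1, 19+0) = 42
r[10] = max(3+42-1, 7+39-1, 14+33-1, …, 19+3-1, 46+0) = 48
r[11] = max(3+48-1, 7+42-1, 14+39-1, …, 46+3-1, 46+0) = 52
One optimal plan: pieces 4 + 4 + 3 (2 cuts) → €54 − €2 = €52.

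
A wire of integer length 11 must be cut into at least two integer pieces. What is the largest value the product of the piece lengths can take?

Let prod[k] be the best product for length k (with at least one cut). For each first piece i, the rest contributes max(k−i, prod[k−i]).
prod[2] = 1*max(1,0) = 1*1 = 1
prod[3] = 1*max(2,1) = 1*2 = 2
prod[4] = 2*max(2,1) = 2*2 = 4
prod[5] = 2*max(3,2) = 2*3 = 6
prod[6] = 3*max(3,2) = 3*3 = 9
prod[7] = 2*max(5,6) = 2*6 = 12
prod[8] = 2*max(6,9) = 2*9 = 18
prod[9] = 3*max(6,9) = 3*9 = 27
prod[10] = 2*max(8,18) = 2*18 = 36
prod[11] = 2*max(9,27) = 2*27 = 54
One optimal split: 3 + 3 + 3 + 2; product 3*3*3*2 = 54.

54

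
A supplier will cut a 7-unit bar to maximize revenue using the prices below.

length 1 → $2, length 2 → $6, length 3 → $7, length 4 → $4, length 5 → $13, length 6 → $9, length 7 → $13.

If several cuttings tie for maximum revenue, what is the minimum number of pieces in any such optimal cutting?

Build r[k] bottom-up: r[k] = max over allowed piece i of (p[i] + r[k−i]).
r[1] = 2
r[2] = 6
r[3] = 8  (first piece 1, then r[2]=6)
r[4] = 12  (first piece 2, then r[2]=6)
r[5] = 14  (first piece 1, then r[4]=12)
r[6] = 18  (first piece 2, then r[4]=12)
r[7] = 20  (first piece 1, then r[6]=18)
Maximum revenue is $20.
Now minimize piece count subject to staying optimal: for each k, pieces[k] = 1 + min over i with p[i]+r[k−i]=r[k] of pieces[k−i].
pieces[4] = 2
pieces[5] = 3
pieces[6] = 3
pieces[7] = 4

4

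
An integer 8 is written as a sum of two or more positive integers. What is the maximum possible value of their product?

18

Define g[k] = max over 1≤i<k of i · max(k−i, g[k−i]); the inner max lets the remainder stay uncut if that's better.
g[2] = 1×max(1,0) = 1×1 = 1
g[3] = 1×max(2,1) = 1×2 = 2
g[4] = 2×max(2,1) = 2×2 = 4
g[5] = 2×max(3,2) = 2×3 = 6
g[6] = 3×max(3,2) = 3×3 = 9
g[7] = 2×max(5,6) = 2×6 = 12
g[8] = 2×max(6,9) = 2×9 = 18
One optimal split: 3 + 3 + 2; product 3×3×2 = 18.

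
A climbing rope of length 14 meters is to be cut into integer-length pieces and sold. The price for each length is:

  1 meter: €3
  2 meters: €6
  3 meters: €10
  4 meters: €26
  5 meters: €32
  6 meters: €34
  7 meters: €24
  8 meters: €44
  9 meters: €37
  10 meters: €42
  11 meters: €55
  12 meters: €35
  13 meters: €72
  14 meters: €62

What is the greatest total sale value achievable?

Build r[k] bottom-up: r[k] = max over allowed piece i of (p[i] + r[k−i]).
r[1] = 3
r[2] = max(3+3, 6+0) = 6
r[3] = max(3+6, 6+3, 10+0) = 10
r[4] = max(3+10, 6+6, 10+3, 26+0) = 26
r[5] = max(3+26, 6+10, 10+6, 26+3, 32+0) = 32
r[6] = max(3+32, 6+26, 10+10, 26+6, 32+3, 34+0) = 35
r[7] = max(3+35, 6+32, 10+26, …, 34+3, 24+0) = 38
r[8] = max(3+38, 6+35, 10+32, …, 24+3, 44+0) = 52
r[9] = max(3+52, 6+38, 10+35, …, 44+3, 37+0) = 58
r[10] = max(3+58, 6+52, 10+38, …, 37+3, 42+0) = 64
r[11] = max(3+64, 6+58, 10+52, …, 42+3, 55+0) = 67
r[12] = max(3+67, 6+64, 10+58, …, 55+3, 35+0) = 78
r[13] = max(3+78, 6+67, 10+64, …, 35+3, 72+0) = 84
r[14] = max(3+84, 6+78, 10+67, …, 72+3, 62+0) = 90
One optimal cutting: 5 + 5 + 4 → €32 + €32 + €26 = €90.

90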